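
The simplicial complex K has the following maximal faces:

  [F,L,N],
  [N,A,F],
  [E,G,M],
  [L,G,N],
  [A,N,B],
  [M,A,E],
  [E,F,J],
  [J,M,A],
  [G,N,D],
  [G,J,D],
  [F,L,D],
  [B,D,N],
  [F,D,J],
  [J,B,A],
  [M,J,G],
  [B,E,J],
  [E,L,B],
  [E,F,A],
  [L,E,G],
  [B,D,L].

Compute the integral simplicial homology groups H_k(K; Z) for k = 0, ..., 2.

Take the total order A < B < D < E < F < G < J < L < M < N on the vertex set. Then K (dimension 2) consists of the simplices:

  0-simplices (10): A, B, D, E, F, G, J, L, M, N
  1-simplices (30): AB, AE, AF, AJ, AM, AN, BD, BE, BJ, BL, BN, DF, DG, DJ, DL, DN, EF, EG, EJ, EL, EM, FJ, FL, FN, GJ, GL, GM, GN, JM, LN
  2-simplices (20): ABJ, ABN, AEF, AEM, AFN, AJM, BDL, BDN, BEJ, BEL, DFJ, DFL, DGJ, DGN, EFJ, EGL, EGM, FLN, GJM, GLN

giving chain groups C_0 ≅ Z^10, C_1 ≅ Z^30, C_2 ≅ Z^20.

The boundary map ∂_1: C_1 → C_0 is given by ∂[p,q] = [q] − [p]. For instance
  ∂DL = L − D.
The 10×30 boundary matrix has rank 9 and Smith normal form diag(1,1,1,1,1,1,1,1,1).

The boundary map ∂_2: C_2 → C_1 acts by ∂[p,q,r] = [q,r] − [p,r] + [p,q]. For instance
  ∂DGN = GN − DN + DG,
  ∂AEF = EF − AF + AE.
As a 30×20 matrix over Z this has rank 20, with invariant factors (1,1,1,1,1,1,1,1,1,1,1,1,1,1,1,1,1,1,1,2).

Now H_k = ker ∂_k / im ∂_{k+1}, so:

  H_0: rank C_0 − rank ∂_1 = 10 − 9 = 1, and the invariant factors of ∂_1 are all 1, so H_0 = Z.
  H_1: rank ker ∂_1 − rank ∂_2 = (30 − 9) − 20 = 1, and ∂_2 has invariant factor 2 > 1, so H_1 = Z ⊕ Z/2Z.
  H_2: rank ker ∂_2 − rank ∂_3 = (20 − 20) − 0 = 0, and there is no ∂_3, so H_2 = 0.

H_0 = Z,  H_1 = Z ⊕ Z/2Z,  H_2 = 0.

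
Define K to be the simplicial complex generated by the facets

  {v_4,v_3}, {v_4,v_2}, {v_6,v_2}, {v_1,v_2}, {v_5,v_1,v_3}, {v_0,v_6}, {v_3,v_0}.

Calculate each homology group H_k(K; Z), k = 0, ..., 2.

Order the vertices as v_0 < v_1 < v_2 < v_3 < v_4 < v_5 < v_6. Listing each simplex with vertices in this order, K has dimension 2 with simplices:

  0-simplices (7): [v_0], [v_1], [v_2], [v_3], [v_4], [v_5], [v_6]
  1-simplices (9): [v_0,v_3], [v_0,v_6], [v_1,v_2], [v_1,v_3], [v_1,v_5], [v_2,v_4], [v_2,v_6], [v_3,v_4], [v_3,v_5]
  2-simplices (1): [v_1,v_3,v_5]

Hence C_0 ≅ Z^7, C_1 ≅ Z^9, C_2 ≅ Z^1.

∂_1: C_1 → C_0 is given by ∂[p,q] = [q] − [p]. For instance
  ∂[v_0,v_6] = [v_6] − [v_0].
The 7×9 boundary matrix has rank 6 and Smith normal form diag(1,1,1,1,1,1).

∂_2: C_2 → C_1 maps a triangle to the signed sum of its edges. For instance
  ∂[v_1,v_3,v_5] = [v_3,v_5] − [v_1,v_5] + [v_1,v_3].
The 9×1 boundary matrix has rank 1 and Smith normal form diag(1).

Reading off H_k = ker ∂_k / im ∂_{k+1}:

  H_0: rank C_0 − rank ∂_1 = 7 − 6 = 1, and the invariant factors of ∂_1 are all 1, so H_0 ≅ Z.
  H_1: rank ker ∂_1 − rank ∂_2 = (9 − 6) − 1 = 2, and the invariant factors of ∂_2 are all 1, so H_1 ≅ Z^2.
  H_2: rank ker ∂_2 − rank ∂_3 = (1 − 1) − 0 = 0, and there is no ∂_3, so H_2 ≅ 0.

H_0 = Z,  H_1 = Z^2,  H_2 = 0.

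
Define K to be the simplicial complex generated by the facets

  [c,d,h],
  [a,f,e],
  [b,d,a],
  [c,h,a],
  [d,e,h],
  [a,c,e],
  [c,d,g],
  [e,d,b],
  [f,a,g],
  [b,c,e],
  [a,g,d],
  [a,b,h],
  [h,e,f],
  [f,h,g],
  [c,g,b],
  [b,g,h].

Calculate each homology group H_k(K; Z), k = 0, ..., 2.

H_0 ≅ Z,  H_1 ≅ Z^2,  H_2 ≅ Z.

Order the vertices as a < b < c < d < e < f < g < h. Listing each simplex with vertices in this order, K has dimension 2 with simplices:

  0-simplices (8): a, b, c, d, e, f, g, h
  1-simplices (24): ab, ac, ad, ae, af, ag, ah, bc, bd, be, bg, bh, cd, ce, cg, ch, de, dg, dh, ef, eh, fg, fh, gh
  2-simplices (16): abd, abh, ace, ach, adg, aef, afg, bce, bcg, bde, bgh, cdg, cdh, deh, efh, fgh

giving chain groups C_0 ≅ Z^8, C_1 ≅ Z^24, C_2 ≅ Z^16.

∂_1: C_1 → C_0 maps an edge to its endpoints' difference, ∂[p,q] = q − p.
The resulting 8×24 matrix has rank 7, and its Smith normal form has invariant factors (1,1,1,1,1,1,1).

Boundary ∂_2: C_2 → C_1 acts by ∂[p,q,r] = [q,r] − [p,r] + [p,q]. For instance
  ∂ace = ce − ae + ac,
  ∂cdh = dh − ch + cd.
The 24×16 boundary matrix has rank 15 and Smith normal form diag(1,1,1,1,1,1,1,1,1,1,1,1,1,1,1).

Reading off H_k = ker ∂_k / im ∂_{k+1}:

  H_0: rank C_0 − rank ∂_1 = 8 − 7 = 1, and the invariant factors of ∂_1 are all 1, so H_0 = Z.
  H_1: rank ker ∂_1 − rank ∂_2 = (24 − 7) − 15 = 2, and the invariant factors of ∂_2 are all 1, so H_1 = Z^2.
  H_2: rank ker ∂_2 − rank ∂_3 = (16 − 15) − 0 = 1, and there is no ∂_3, so H_2 = Z.

As a check, the Euler characteristic is 8 − 24 + 16 = 0, which agrees with 1 − 2 + 1 = 0.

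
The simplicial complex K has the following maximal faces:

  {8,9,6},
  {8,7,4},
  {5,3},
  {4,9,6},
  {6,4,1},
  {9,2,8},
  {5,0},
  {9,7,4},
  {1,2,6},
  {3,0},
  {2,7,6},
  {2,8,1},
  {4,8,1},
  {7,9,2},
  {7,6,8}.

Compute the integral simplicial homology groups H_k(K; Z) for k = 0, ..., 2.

Order the vertices as 0 < 1 < 2 < 3 < 4 < 5 < 6 < 7 < 8 < 9. Listing each simplex with vertices in this order, K has dimension 2 with simplices:

  0-simplices (10): [0], [1], [2], [3], [4], [5], [6], [7], [8], [9]
  1-simplices (21): [0,3], [0,5], [1,2], [1,4], [1,6], [1,8], [2,6], [2,7], [2,8], [2,9], [3,5], [4,6], [4,7], [4,8], [4,9], [6,7], [6,8], [6,9], [7,8], [7,9], [8,9]
  2-simplices (12): [1,2,6], [1,2,8], [1,4,6], [1,4,8], [2,6,7], [2,7,9], [2,8,9], [4,6,9], [4,7,8], [4,7,9], [6,7,8], [6,8,9]

Hence C_0 ≅ Z^10, C_1 ≅ Z^21, C_2 ≅ Z^12.

The boundary map ∂_1: C_1 → C_0 is given by ∂[p,q] = [q] − [p].
The 10×21 boundary matrix has rank 8 and Smith normal form diag(1,1,1,1,1,1,1,1).

∂_2: C_2 → C_1 sends each 2-simplex [p,q,r] to [q,r] − [p,r] + [p,q]. For instance
  ∂[1,4,8] = [4,8] − [1,8] + [1,4],
  ∂[4,7,8] = [7,8] − [4,8] + [4,7].
As a 21×12 matrix over Z this has rank 12, with invariant factors (1,1,1,1,1,1,1,1,1,1,1,2).

Now H_k = ker ∂_k / im ∂_{k+1}, so:

  H_0: rank C_0 − rank ∂_1 = 10 − 8 = 2, and the invariant factors of ∂_1 are all 1, so H_0 ≅ Z^2.
  H_1: rank ker ∂_1 − rank ∂_2 = (21 − 8) − 12 = 1, and ∂_2 has invariant factor 2 > 1, so H_1 ≅ Z × Z/2.
  H_2: rank ker ∂_2 − rank ∂_3 = (12 − 12) − 0 = 0, and there is no ∂_3, so H_2 ≅ 0.

(K is a triangulation of the disjoint union of the circle S^1 and the real projective plane RP^2.)

H_0 ≅ Z^2,  H_1 ≅ Z × Z/2,  H_2 = 0.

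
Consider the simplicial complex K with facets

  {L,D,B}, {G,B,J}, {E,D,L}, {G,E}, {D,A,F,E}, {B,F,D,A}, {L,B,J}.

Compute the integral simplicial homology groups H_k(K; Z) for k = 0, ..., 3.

Take the total order A < B < D < E < F < G < J < L on the vertex set. Then K (dimension 3) consists of the simplices:

  0-simplices (8): A, B, D, E, F, G, J, L
  1-simplices (17): AB, AD, AE, AF, BD, BF, BG, BJ, BL, DE, DF, DL, EF, EG, EL, GJ, JL
  2-simplices (11): ABD, ABF, ADE, ADF, AEF, BDF, BDL, BGJ, BJL, DEF, DEL
  3-simplices (2): ABDF, ADEF

so the chain groups are C_0 ≅ Z^8, C_1 ≅ Z^17, C_2 ≅ Z^11, C_3 ≅ Z^2.

Boundary ∂_1: C_1 → C_0 sends each edge [p,q] (with p < q) to q − p. For instance
  ∂BJ = J − B.
This gives a 8×17 integer matrix of rank 7; reducing to Smith normal form yields diagonal entries (1,1,1,1,1,1,1).

Boundary ∂_2: C_2 → C_1 sends each 2-simplex [p,q,r] to [q,r] − [p,r] + [p,q]. For instance
  ∂DEF = EF − DF + DE,
  ∂ABF = BF − AF + AB.
As a 17×11 matrix over Z this has rank 9, with invariant factors (1,1,1,1,1,1,1,1,1).

∂_3: C_3 → C_2 sends each 3-simplex σ to the alternating sum Σ_i (−1)^i (σ with its i-th vertex removed). For instance
  ∂ABDF = BDF − ADF + ABF − ABD,
  ∂ADEF = DEF − AEF + ADF − ADE.
As a 11×2 matrix over Z this has rank 2, with invariant factors (1,1).

From H_k ≅ ker(∂_k) / im(∂_{k+1}) we obtain:

  H_0: rank C_0 − rank ∂_1 = 8 − 7 = 1, and the invariant factors of ∂_1 are all 1, so H_0 ≅ Z.
  H_1: rank ker ∂_1 − rank ∂_2 = (17 − 7) − 9 = 1, and the invariant factors of ∂_2 are all 1, so H_1 ≅ Z.
  H_2: rank ker ∂_2 − rank ∂_3 = (11 − 9) − 2 = 0, and the invariant factors of ∂_3 are all 1, so H_2 ≅ 0.
  H_3: rank ker ∂_3 − rank ∂_4 = (2 − 2) − 0 = 0, and there is no ∂_4, so H_3 ≅ 0.

H_0 ≅ Z,  H_1 ≅ Z,  H_2 = 0,  H_3 = 0.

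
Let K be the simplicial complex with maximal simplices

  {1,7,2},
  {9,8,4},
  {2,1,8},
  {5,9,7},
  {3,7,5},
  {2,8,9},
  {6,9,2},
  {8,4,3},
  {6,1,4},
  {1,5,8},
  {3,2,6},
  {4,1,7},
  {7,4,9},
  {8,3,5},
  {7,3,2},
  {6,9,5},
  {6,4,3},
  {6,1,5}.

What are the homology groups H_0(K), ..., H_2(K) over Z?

Fix the vertex order 1 < 2 < 3 < 4 < 5 < 6 < 7 < 8 < 9 and write every simplex with vertices in increasing order. Then dim K = 2 and the simplices of K are:

  0-simplices (9): [1], [2], [3], [4], [5], [6], [7], [8], [9]
  1-simplices (27): (27 of them)
  2-simplices (18): [1,2,7], [1,2,8], [1,4,6], [1,4,7], [1,5,6], [1,5,8], [2,3,6], [2,3,7], [2,6,9], [2,8,9], [3,4,6], [3,4,8], [3,5,7], [3,5,8], [4,7,9], [4,8,9], [5,6,9], [5,7,9]

so the chain groups are C_0 ≅ Z^9, C_1 ≅ Z^27, C_2 ≅ Z^18.

∂_1: C_1 → C_0 is given by ∂[p,q] = [q] − [p].
The 9×27 boundary matrix has rank 8 and Smith normal form diag(1,1,1,1,1,1,1,1).

Boundary ∂_2: C_2 → C_1 acts by ∂[p,q,r] = [q,r] − [p,r] + [p,q]. For instance
  ∂[2,8,9] = [8,9] − [2,9] + [2,8],
  ∂[1,4,7] = [4,7] − [1,7] + [1,4].
This gives a 27×18 integer matrix of rank 17; reducing to Smith normal form yields diagonal entries (1,1,1,1,1,1,1,1,1,1,1,1,1,1,1,1,1).

From H_k ≅ ker(∂_k) / im(∂_{k+1}) we obtain:

  H_0: rank C_0 − rank ∂_1 = 9 − 8 = 1, and the invariant factors of ∂_1 are all 1, so H_0 ≅ Z.
  H_1: rank ker ∂_1 − rank ∂_2 = (27 − 8) − 17 = 2, and the invariant factors of ∂_2 are all 1, so H_1 ≅ Z^2.
  H_2: rank ker ∂_2 − rank ∂_3 = (18 − 17) − 0 = 1, and there is no ∂_3, so H_2 ≅ Z.

H_0 ≅ Z,  H_1 ≅ Z^2,  H_2 ≅ Z.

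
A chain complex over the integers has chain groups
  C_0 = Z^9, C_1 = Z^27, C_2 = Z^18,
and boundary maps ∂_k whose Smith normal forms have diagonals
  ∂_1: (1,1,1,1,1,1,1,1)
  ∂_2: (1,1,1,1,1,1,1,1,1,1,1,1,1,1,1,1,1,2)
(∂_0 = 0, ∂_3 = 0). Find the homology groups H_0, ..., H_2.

H_0: b_0 = 9 − 0 − 8 = 1; torsion from ∂_1 factors > 1: none. So H_0 ≅ Z.
H_1: b_1 = 27 − 8 − 18 = 1; torsion from ∂_2 factors > 1: [2]. So H_1 ≅ Z ⊕ Z/2Z.
H_2: b_2 = 18 − 18 − 0 = 0; torsion from ∂_3 factors > 1: none. So H_2 ≅ 0.

H_0 ≅ Z,  H_1 ≅ Z ⊕ Z/2Z,  H_2 = 0.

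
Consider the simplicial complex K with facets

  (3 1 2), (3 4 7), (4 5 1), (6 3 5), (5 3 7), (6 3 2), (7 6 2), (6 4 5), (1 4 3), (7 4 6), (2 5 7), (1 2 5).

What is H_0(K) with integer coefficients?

We work with the vertex ordering 1 < 2 < 3 < 4 < 5 < 6 < 7. The simplices of K, each written with vertices in increasing order, are:

  0-simplices (7): [1], [2], [3], [4], [5], [6], [7]
  1-simplices (18): [1,2], [1,3], [1,4], [1,5], [2,3], [2,5], [2,6], [2,7], [3,4], [3,5], [3,6], [3,7], [4,5], [4,6], [4,7], [5,6], [5,7], [6,7]
  2-simplices (12): [1,2,3], [1,2,5], [1,3,4], [1,4,5], [2,3,6], [2,5,7], [2,6,7], [3,4,7], [3,5,6], [3,5,7], [4,5,6], [4,6,7]

Hence C_0 ≅ Z^7, C_1 ≅ Z^18, C_2 ≅ Z^12.

∂_1: C_1 → C_0 maps an edge to its endpoints' difference, ∂[p,q] = q − p. For instance
  ∂[3,4] = [4] − [3].
As a 7×18 matrix over Z this has rank 6, with invariant factors (1,1,1,1,1,1).

∂_2: C_2 → C_1 acts by ∂[p,q,r] = [q,r] − [p,r] + [p,q]. For instance
  ∂[1,2,5] = [2,5] − [1,5] + [1,2],
  ∂[3,5,7] = [5,7] − [3,7] + [3,5].
As a 18×12 matrix over Z this has rank 12, with invariant factors (1,1,1,1,1,1,1,1,1,1,1,2).

Computing H_k = (kernel of ∂_k) / (image of ∂_{k+1}):

  H_0: rank C_0 − rank ∂_1 = 7 − 6 = 1, and the invariant factors of ∂_1 are all 1, so H_0 = Z.

H_0 ≅ Z.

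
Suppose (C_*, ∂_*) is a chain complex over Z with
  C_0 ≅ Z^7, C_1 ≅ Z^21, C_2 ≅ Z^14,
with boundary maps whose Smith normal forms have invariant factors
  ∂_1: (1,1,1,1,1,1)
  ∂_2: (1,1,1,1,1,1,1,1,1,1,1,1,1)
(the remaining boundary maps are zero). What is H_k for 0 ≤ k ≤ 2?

H_0: b_0 = 7 − 0 − 6 = 1; torsion from ∂_1 factors > 1: none. So H_0 ≅ Z.
H_1: b_1 = 21 − 6 − 13 = 2; torsion from ∂_2 factors > 1: none. So H_1 ≅ Z^2.
H_2: b_2 = 14 − 13 − 0 = 1; torsion from ∂_3 factors > 1: none. So H_2 ≅ Z.

H_0 ≅ Z,  H_1 ≅ Z^2,  H_2 ≅ Z.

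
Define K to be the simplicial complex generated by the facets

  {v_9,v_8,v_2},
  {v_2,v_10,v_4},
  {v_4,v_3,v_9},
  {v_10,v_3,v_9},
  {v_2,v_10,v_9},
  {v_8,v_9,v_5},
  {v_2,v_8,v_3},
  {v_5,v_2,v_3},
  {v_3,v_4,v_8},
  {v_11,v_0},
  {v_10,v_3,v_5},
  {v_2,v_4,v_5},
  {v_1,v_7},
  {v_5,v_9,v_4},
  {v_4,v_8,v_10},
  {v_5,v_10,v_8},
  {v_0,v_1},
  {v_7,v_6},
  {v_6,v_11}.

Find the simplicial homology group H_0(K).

H_0 = Z^2.

Fix the vertex order v_0 < v_1 < v_2 < v_3 < v_4 < v_5 < v_6 < v_7 < v_8 < v_9 < v_10 < v_11 and write every simplex with vertices in increasing order. Then dim K = 2 and the simplices of K are:

  0-simplices (12): [v_0], [v_1], [v_2], [v_3], [v_4], [v_5], [v_6], [v_7], [v_8], [v_9], [v_10], [v_11]
  1-simplices (26): (26 of them)
  2-simplices (14): (14 of them)

so the chain groups are C_0 ≅ Z^12, C_1 ≅ Z^26, C_2 ≅ Z^14.

Boundary ∂_1: C_1 → C_0 sends each edge [p,q] (with p < q) to q − p.
The resulting 12×26 matrix has rank 10, and its Smith normal form has invariant factors (1,1,1,1,1,1,1,1,1,1).

∂_2: C_2 → C_1 acts by ∂[p,q,r] = [q,r] − [p,r] + [p,q]. For instance
  ∂[v_3,v_4,v_8] = [v_4,v_8] − [v_3,v_8] + [v_3,v_4],
  ∂[v_4,v_5,v_9] = [v_5,v_9] − [v_4,v_9] + [v_4,v_5].
The 26×14 boundary matrix has rank 13 and Smith normal form diag(1,1,1,1,1,1,1,1,1,1,1,1,1).

Now H_k = ker ∂_k / im ∂_{k+1}, so:

  H_0: rank C_0 − rank ∂_1 = 12 − 10 = 2, and the invariant factors of ∂_1 are all 1, so H_0 = Z^2.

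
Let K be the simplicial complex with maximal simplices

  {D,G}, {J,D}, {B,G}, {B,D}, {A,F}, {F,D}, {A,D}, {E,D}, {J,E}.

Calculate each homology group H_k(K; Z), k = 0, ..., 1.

K has 7 vertices, 9 edges.
rank ∂_0 = 0, rank ∂_1 = 6 ⇒ b_0 = 7 − 0 − 6 = 1; all invariant factors of ∂_1 are 1 so no torsion. So H_0 ≅ Z.
rank ∂_1 = 6, rank ∂_2 = 0 ⇒ b_1 = 9 − 6 − 0 = 3. So H_1 ≅ Z^3.

H_0 = Z,  H_1 = Z^3.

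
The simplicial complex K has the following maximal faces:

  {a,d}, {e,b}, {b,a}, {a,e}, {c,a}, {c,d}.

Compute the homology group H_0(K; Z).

H_0 ≅ Z.

Take the total order a < b < c < d < e on the vertex set. Then K (dimension 1) consists of the simplices:

  0-simplices (5): a, b, c, d, e
  1-simplices (6): ab, ac, ad, ae, be, cd

giving chain groups C_0 ≅ Z^5, C_1 ≅ Z^6.

∂_1: C_1 → C_0 maps an edge to its endpoints' difference, ∂[p,q] = q − p.
This gives a 5×6 integer matrix of rank 4; reducing to Smith normal form yields diagonal entries (1,1,1,1).

Reading off H_k = ker ∂_k / im ∂_{k+1}:

  H_0: rank C_0 − rank ∂_1 = 5 − 4 = 1, and the invariant factors of ∂_1 are all 1, so H_0 = Z.

(K is a triangulation of a wedge of 2 circles.)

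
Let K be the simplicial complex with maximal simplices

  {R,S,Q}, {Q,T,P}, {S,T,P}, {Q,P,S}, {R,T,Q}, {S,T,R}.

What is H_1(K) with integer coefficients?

H_1 ≅ 0.

K has 5 vertices, 9 edges, 6 triangles.
rank ∂_1 = 4, rank ∂_2 = 5 ⇒ b_1 = 9 − 4 − 5 = 0; all invariant factors of ∂_2 are 1 so no torsion. So H_1 ≅ 0.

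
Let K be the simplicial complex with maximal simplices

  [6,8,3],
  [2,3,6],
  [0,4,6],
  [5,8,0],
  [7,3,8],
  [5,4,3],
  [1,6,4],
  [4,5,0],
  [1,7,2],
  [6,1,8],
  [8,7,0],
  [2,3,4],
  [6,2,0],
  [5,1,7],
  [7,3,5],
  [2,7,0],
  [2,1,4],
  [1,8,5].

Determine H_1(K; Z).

H_1 ≅ Z × Z/2.

We work with the vertex ordering 0 < 1 < 2 < 3 < 4 < 5 < 6 < 7 < 8. The simplices of K, each written with vertices in increasing order, are:

  0-simplices (9): [0], [1], [2], [3], [4], [5], [6], [7], [8]
  1-simplices (27): (27 of them)
  2-simplices (18): [0,2,6], [0,2,7], [0,4,5], [0,4,6], [0,5,8], [0,7,8], [1,2,4], [1,2,7], [1,4,6], [1,5,7], [1,5,8], [1,6,8], [2,3,4], [2,3,6], [3,4,5], [3,5,7], [3,6,8], [3,7,8]

so the chain groups are C_0 ≅ Z^9, C_1 ≅ Z^27, C_2 ≅ Z^18.

The boundary map ∂_1: C_1 → C_0 maps an edge to its endpoints' difference, ∂[p,q] = q − p. For instance
  ∂[1,7] = [7] − [1].
This gives a 9×27 integer matrix of rank 8; reducing to Smith normal form yields diagonal entries (1,1,1,1,1,1,1,1).

Boundary ∂_2: C_2 → C_1 sends each 2-simplex [p,q,r] to [q,r] − [p,r] + [p,q]. For instance
  ∂[0,4,6] = [4,6] − [0,6] + [0,4],
  ∂[1,5,8] = [5,8] − [1,8] + [1,5].
As a 27×18 matrix over Z this has rank 18, with invariant factors (1,1,1,1,1,1,1,1,1,1,1,1,1,1,1,1,1,2).

From H_k ≅ ker(∂_k) / im(∂_{k+1}) we obtain:

  H_1: rank ker ∂_1 − rank ∂_2 = (27 − 8) − 18 = 1, and ∂_2 has invariant factor 2 > 1, so H_1 = Z × Z/2.

(K is a triangulation of the Klein bottle.)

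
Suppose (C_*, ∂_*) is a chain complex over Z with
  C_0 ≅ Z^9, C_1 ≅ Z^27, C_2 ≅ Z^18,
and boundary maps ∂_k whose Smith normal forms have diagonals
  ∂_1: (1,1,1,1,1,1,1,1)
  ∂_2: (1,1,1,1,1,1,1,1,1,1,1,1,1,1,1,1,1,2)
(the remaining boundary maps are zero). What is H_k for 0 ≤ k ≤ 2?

H_0: b_0 = 9 − 0 − 8 = 1; torsion from ∂_1 factors > 1: none. So H_0 ≅ Z.
H_1: b_1 = 27 − 8 − 18 = 1; torsion from ∂_2 factors > 1: [2]. So H_1 ≅ Z × Z/2.
H_2: b_2 = 18 − 18 − 0 = 0; torsion from ∂_3 factors > 1: none. So H_2 ≅ 0.

H_0 ≅ Z,  H_1 ≅ Z × Z/2,  H_2 = 0.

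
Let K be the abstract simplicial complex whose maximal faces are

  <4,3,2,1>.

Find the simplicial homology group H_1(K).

H_1 = 0.

Fix the vertex order 1 < 2 < 3 < 4 and write every simplex with vertices in increasing order. Then dim K = 3 and the simplices of K are:

  0-simplices (4): [1], [2], [3], [4]
  1-simplices (6): [1,2], [1,3], [1,4], [2,3], [2,4], [3,4]
  2-simplices (4): [1,2,3], [1,2,4], [1,3,4], [2,3,4]
  3-simplices (1): [1,2,3,4]

giving chain groups C_0 ≅ Z^4, C_1 ≅ Z^6, C_2 ≅ Z^4, C_3 ≅ Z^1.

Boundary ∂_1: C_1 → C_0 sends each edge [p,q] (with p < q) to q − p. For instance
  ∂[3,4] = [4] − [3].
As a 4×6 matrix over Z this has rank 3, with invariant factors (1,1,1).

Boundary ∂_2: C_2 → C_1 acts by ∂[p,q,r] = [q,r] − [p,r] + [p,q]. For instance
  ∂[1,3,4] = [3,4] − [1,4] + [1,3],
  ∂[2,3,4] = [3,4] − [2,4] + [2,3].
The resulting 6×4 matrix has rank 3, and its Smith normal form has invariant factors (1,1,1).

Boundary ∂_3: C_3 → C_2 sends each 3-simplex σ to the alternating sum Σ_i (−1)^i (σ with its i-th vertex removed). For instance
  ∂[1,2,3,4] = [2,3,4] − [1,3,4] + [1,2,4] − [1,2,3].
The resulting 4×1 matrix has rank 1, and its Smith normal form has invariant factors (1).

From H_k ≅ ker(∂_k) / im(∂_{k+1}) we obtain:

  H_1: rank ker ∂_1 − rank ∂_2 = (6 − 3) − 3 = 0, and the invariant factors of ∂_2 are all 1, so H_1 ≅ 0.

(K is a triangulation of the 3-simplex.)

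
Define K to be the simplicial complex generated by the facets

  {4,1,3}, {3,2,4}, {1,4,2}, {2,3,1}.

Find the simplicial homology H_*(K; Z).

H_0 = Z,  H_1 = 0,  H_2 = Z.

K has 4 vertices, 6 edges, 4 triangles.
rank ∂_0 = 0, rank ∂_1 = 3 ⇒ b_0 = 4 − 0 − 3 = 1; all invariant factors of ∂_1 are 1 so no torsion. So H_0 ≅ Z.
rank ∂_1 = 3, rank ∂_2 = 3 ⇒ b_1 = 6 − 3 − 3 = 0; all invariant factors of ∂_2 are 1 so no torsion. So H_1 ≅ 0.
rank ∂_2 = 3, rank ∂_3 = 0 ⇒ b_2 = 4 − 3 − 0 = 1. So H_2 ≅ Z.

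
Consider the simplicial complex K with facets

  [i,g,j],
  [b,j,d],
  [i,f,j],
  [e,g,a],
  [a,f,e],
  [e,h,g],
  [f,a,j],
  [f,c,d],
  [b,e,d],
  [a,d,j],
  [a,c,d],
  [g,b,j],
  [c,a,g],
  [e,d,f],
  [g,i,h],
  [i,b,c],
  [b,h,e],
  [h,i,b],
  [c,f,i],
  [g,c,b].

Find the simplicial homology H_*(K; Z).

Fix the vertex order a < b < c < d < e < f < g < h < i < j and write every simplex with vertices in increasing order. Then dim K = 2 and the simplices of K are:

  0-simplices (10): a, b, c, d, e, f, g, h, i, j
  1-simplices (30): ac, ad, ae, af, ag, aj, bc, bd, be, bg, bh, bi, bj, cd, cf, cg, ci, de, df, dj, ef, eg, eh, fi, fj, gh, gi, gj, hi, ij
  2-simplices (20): acd, acg, adj, aef, aeg, afj, bcg, bci, bde, bdj, beh, bgj, bhi, cdf, cfi, def, egh, fij, ghi, gij

Hence C_0 ≅ Z^10, C_1 ≅ Z^30, C_2 ≅ Z^20.

Boundary ∂_1: C_1 → C_0 is given by ∂[p,q] = [q] − [p]. For instance
  ∂fi = i − f.
As a 10×30 matrix over Z this has rank 9, with invariant factors (1,1,1,1,1,1,1,1,1).

∂_2: C_2 → C_1 acts by ∂[p,q,r] = [q,r] − [p,r] + [p,q]. For instance
  ∂afj = fj − aj + af,
  ∂def = ef − df + de.
This gives a 30×20 integer matrix of rank 20; reducing to Smith normal form yields diagonal entries (1,1,1,1,1,1,1,1,1,1,1,1,1,1,1,1,1,1,1,2).

Reading off H_k = ker ∂_k / im ∂_{k+1}:

  H_0: rank C_0 − rank ∂_1 = 10 − 9 = 1, and the invariant factors of ∂_1 are all 1, so H_0 ≅ Z.
  H_1: rank ker ∂_1 − rank ∂_2 = (30 − 9) − 20 = 1, and ∂_2 has invariant factor 2 > 1, so H_1 ≅ Z ⊕ Z/2.
  H_2: rank ker ∂_2 − rank ∂_3 = (20 − 20) − 0 = 0, and there is no ∂_3, so H_2 ≅ 0.

(K is a triangulation of the Klein bottle.)

H_0 = Z,  H_1 = Z ⊕ Z/2,  H_2 = 0.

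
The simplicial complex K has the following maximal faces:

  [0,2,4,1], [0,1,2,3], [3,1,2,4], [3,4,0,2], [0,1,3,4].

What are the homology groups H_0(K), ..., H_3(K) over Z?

Order the vertices as 0 < 1 < 2 < 3 < 4. Listing each simplex with vertices in this order, K has dimension 3 with simplices:

  0-simplices (5): [0], [1], [2], [3], [4]
  1-simplices (10): [0,1], [0,2], [0,3], [0,4], [1,2], [1,3], [1,4], [2,3], [2,4], [3,4]
  2-simplices (10): [0,1,2], [0,1,3], [0,1,4], [0,2,3], [0,2,4], [0,3,4], [1,2,3], [1,2,4], [1,3,4], [2,3,4]
  3-simplices (5): [0,1,2,3], [0,1,2,4], [0,1,3,4], [0,2,3,4], [1,2,3,4]

so the chain groups are C_0 ≅ Z^5, C_1 ≅ Z^10, C_2 ≅ Z^10, C_3 ≅ Z^5.

The boundary map ∂_1: C_1 → C_0 maps an edge to its endpoints' difference, ∂[p,q] = q − p.
The resulting 5×10 matrix has rank 4, and its Smith normal form has invariant factors (1,1,1,1).

∂_2: C_2 → C_1 sends each 2-simplex [p,q,r] to [q,r] − [p,r] + [p,q]. For instance
  ∂[0,1,4] = [1,4] − [0,4] + [0,1],
  ∂[1,3,4] = [3,4] − [1,4] + [1,3].
This gives a 10×10 integer matrix of rank 6; reducing to Smith normal form yields diagonal entries (1,1,1,1,1,1).

Boundary ∂_3: C_3 → C_2 sends each 3-simplex σ to the alternating sum Σ_i (−1)^i (σ with its i-th vertex removed). For instance
  ∂[1,2,3,4] = [2,3,4] − [1,3,4] + [1,2,4] − [1,2,3],
  ∂[0,1,2,4] = [1,2,4] − [0,2,4] + [0,1,4] − [0,1,2].
This gives a 10×5 integer matrix of rank 4; reducing to Smith normal form yields diagonal entries (1,1,1,1).

Now H_k = ker ∂_k / im ∂_{k+1}, so:

  H_0: rank C_0 − rank ∂_1 = 5 − 4 = 1, and the invariant factors of ∂_1 are all 1, so H_0 ≅ Z.
  H_1: rank ker ∂_1 − rank ∂_2 = (10 − 4) − 6 = 0, and the invariant factors of ∂_2 are all 1, so H_1 ≅ 0.
  H_2: rank ker ∂_2 − rank ∂_3 = (10 − 6) − 4 = 0, and the invariant factors of ∂_3 are all 1, so H_2 ≅ 0.
  H_3: rank ker ∂_3 − rank ∂_4 = (5 − 4) − 0 = 1, and there is no ∂_4, so H_3 ≅ Z.

H_0 = Z,  H_1 = 0,  H_2 = 0,  H_3 = Z.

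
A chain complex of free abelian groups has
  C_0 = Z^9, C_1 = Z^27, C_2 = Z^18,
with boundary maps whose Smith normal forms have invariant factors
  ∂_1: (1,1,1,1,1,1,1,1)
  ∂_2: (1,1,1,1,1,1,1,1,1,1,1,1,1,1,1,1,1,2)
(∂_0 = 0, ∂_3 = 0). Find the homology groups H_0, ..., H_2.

H_0 ≅ Z,  H_1 ≅ Z ⊕ Z/2,  H_2 = 0.

H_0: b_0 = 9 − 0 − 8 = 1; torsion from ∂_1 factors > 1: none. So H_0 ≅ Z.
H_1: b_1 = 27 − 8 − 18 = 1; torsion from ∂_2 factors > 1: [2]. So H_1 ≅ Z ⊕ Z/2.
H_2: b_2 = 18 − 18 − 0 = 0; torsion from ∂_3 factors > 1: none. So H_2 ≅ 0.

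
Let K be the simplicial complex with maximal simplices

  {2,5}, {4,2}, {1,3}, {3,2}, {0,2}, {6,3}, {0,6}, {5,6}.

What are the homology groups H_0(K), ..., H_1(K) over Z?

Order the vertices as 0 < 1 < 2 < 3 < 4 < 5 < 6. Listing each simplex with vertices in this order, K has dimension 1 with simplices:

  0-simplices (7): [0], [1], [2], [3], [4], [5], [6]
  1-simplices (8): [0,2], [0,6], [1,3], [2,3], [2,4], [2,5], [3,6], [5,6]

Hence C_0 ≅ Z^7, C_1 ≅ Z^8.

∂_1: C_1 → C_0 maps an edge to its endpoints' difference, ∂[p,q] = q − p.
As a 7×8 matrix over Z this has rank 6, with invariant factors (1,1,1,1,1,1).

From H_k ≅ ker(∂_k) / im(∂_{k+1}) we obtain:

  H_0: rank C_0 − rank ∂_1 = 7 − 6 = 1, and the invariant factors of ∂_1 are all 1, so H_0 ≅ Z.
  H_1: rank ker ∂_1 − rank ∂_2 = (8 − 6) − 0 = 2, and there is no ∂_2, so H_1 ≅ Z^2.

H_0 = Z,  H_1 = Z^2.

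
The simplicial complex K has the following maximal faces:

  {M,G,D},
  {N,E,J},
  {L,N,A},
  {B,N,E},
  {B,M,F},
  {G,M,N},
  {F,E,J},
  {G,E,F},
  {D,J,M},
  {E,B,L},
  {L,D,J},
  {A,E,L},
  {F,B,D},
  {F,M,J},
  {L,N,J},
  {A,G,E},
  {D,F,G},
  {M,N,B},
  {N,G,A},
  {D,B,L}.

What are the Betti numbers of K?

Fix the vertex order A < B < D < E < F < G < J < L < M < N and write every simplex with vertices in increasing order. Then dim K = 2 and the simplices of K are:

  0-simplices (10): A, B, D, E, F, G, J, L, M, N
  1-simplices (30): AE, AG, AL, AN, BD, BE, BF, BL, BM, BN, DF, DG, DJ, DL, DM, EF, EG, EJ, EL, EN, FG, FJ, FM, GM, GN, JL, JM, JN, LN, MN
  2-simplices (20): AEG, AEL, AGN, ALN, BDF, BDL, BEL, BEN, BFM, BMN, DFG, DGM, DJL, DJM, EFG, EFJ, EJN, FJM, GMN, JLN

giving chain groups C_0 ≅ Z^10, C_1 ≅ Z^30, C_2 ≅ Z^20.

The boundary map ∂_1: C_1 → C_0 maps an edge to its endpoints' difference, ∂[p,q] = q − p.
The resulting 10×30 matrix has rank 9, and its Smith normal form has invariant factors (1,1,1,1,1,1,1,1,1).

Boundary ∂_2: C_2 → C_1 sends each 2-simplex [p,q,r] to [q,r] − [p,r] + [p,q]. For instance
  ∂EFG = FG − EG + EF,
  ∂DJM = JM − DM + DJ.
This gives a 30×20 integer matrix of rank 20; reducing to Smith normal form yields diagonal entries (1,1,1,1,1,1,1,1,1,1,1,1,1,1,1,1,1,1,1,2).

Reading off H_k = ker ∂_k / im ∂_{k+1}:

  H_0: rank C_0 − rank ∂_1 = 10 − 9 = 1, and the invariant factors of ∂_1 are all 1, so H_0 = Z.
  H_1: rank ker ∂_1 − rank ∂_2 = (30 − 9) − 20 = 1, and ∂_2 has invariant factor 2 > 1, so H_1 = Z ⊕ Z/2.
  H_2: rank ker ∂_2 − rank ∂_3 = (20 − 20) − 0 = 0, and there is no ∂_3, so H_2 = 0.

Hence the Betti numbers are b_0 = 1, b_1 = 1, b_2 = 0.

b_0 = 1, b_1 = 1, b_2 = 0.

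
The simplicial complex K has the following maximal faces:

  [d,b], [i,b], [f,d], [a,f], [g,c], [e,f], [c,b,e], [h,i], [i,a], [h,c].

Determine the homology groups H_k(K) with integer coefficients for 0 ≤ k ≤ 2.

Order the vertices as a < b < c < d < e < f < g < h < i. Listing each simplex with vertices in this order, K has dimension 2 with simplices:

  0-simplices (9): a, b, c, d, e, f, g, h, i
  1-simplices (12): af, ai, bc, bd, be, bi, ce, cg, ch, df, ef, hi
  2-simplices (1): bce

giving chain groups C_0 ≅ Z^9, C_1 ≅ Z^12, C_2 ≅ Z^1.

The boundary map ∂_1: C_1 → C_0 is given by ∂[p,q] = [q] − [p].
This gives a 9×12 integer matrix of rank 8; reducing to Smith normal form yields diagonal entries (1,1,1,1,1,1,1,1).

∂_2: C_2 → C_1 acts by ∂[p,q,r] = [q,r] − [p,r] + [p,q]. For instance
  ∂bce = ce − be + bc.
The resulting 12×1 matrix has rank 1, and its Smith normal form has invariant factors (1).

Computing H_k = (kernel of ∂_k) / (image of ∂_{k+1}):

  H_0: rank C_0 − rank ∂_1 = 9 − 8 = 1, and the invariant factors of ∂_1 are all 1, so H_0 ≅ Z.
  H_1: rank ker ∂_1 − rank ∂_2 = (12 − 8) − 1 = 3, and the invariant factors of ∂_2 are all 1, so H_1 ≅ Z^3.
  H_2: rank ker ∂_2 − rank ∂_3 = (1 − 1) − 0 = 0, and there is no ∂_3, so H_2 ≅ 0.

As a check, the Euler characteristic is 9 − 12 + 1 = -2, which agrees with 1 − 3 + 0 = -2.

H_0 ≅ Z,  H_1 ≅ Z^3,  H_2 = 0.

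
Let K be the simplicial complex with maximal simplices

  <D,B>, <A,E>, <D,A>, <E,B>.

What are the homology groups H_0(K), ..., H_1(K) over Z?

H_0 ≅ Z,  H_1 ≅ Z.

Take the total order A < B < D < E on the vertex set. Then K (dimension 1) consists of the simplices:

  0-simplices (4): A, B, D, E
  1-simplices (4): AD, AE, BD, BE

Hence C_0 ≅ Z^4, C_1 ≅ Z^4.

∂_1: C_1 → C_0 maps an edge to its endpoints' difference, ∂[p,q] = q − p.
The 4×4 boundary matrix has rank 3 and Smith normal form diag(1,1,1).

Now H_k = ker ∂_k / im ∂_{k+1}, so:

  H_0: rank C_0 − rank ∂_1 = 4 − 3 = 1, and the invariant factors of ∂_1 are all 1, so H_0 ≅ Z.
  H_1: rank ker ∂_1 − rank ∂_2 = (4 − 3) − 0 = 1, and there is no ∂_2, so H_1 ≅ Z.

(K is a triangulation of the circle S^1.)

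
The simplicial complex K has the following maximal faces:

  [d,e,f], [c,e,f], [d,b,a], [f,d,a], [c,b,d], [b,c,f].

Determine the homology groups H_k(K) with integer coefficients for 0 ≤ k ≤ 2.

H_0 = Z,  H_1 = Z,  H_2 = 0.

We work with the vertex ordering a < b < c < d < e < f. The simplices of K, each written with vertices in increasing order, are:

  0-simplices (6): a, b, c, d, e, f
  1-simplices (12): ab, ad, af, bc, bd, bf, cd, ce, cf, de, df, ef
  2-simplices (6): abd, adf, bcd, bcf, cef, def

Hence C_0 ≅ Z^6, C_1 ≅ Z^12, C_2 ≅ Z^6.

The boundary map ∂_1: C_1 → C_0 sends each edge [p,q] (with p < q) to q − p.
The resulting 6×12 matrix has rank 5, and its Smith normal form has invariant factors (1,1,1,1,1).

The boundary map ∂_2: C_2 → C_1 maps a triangle to the signed sum of its edges. For instance
  ∂bcd = cd − bd + bc,
  ∂bcf = cf − bf + bc.
This gives a 12×6 integer matrix of rank 6; reducing to Smith normal form yields diagonal entries (1,1,1,1,1,1).

Reading off H_k = ker ∂_k / im ∂_{k+1}:

  H_0: rank C_0 − rank ∂_1 = 6 − 5 = 1, and the invariant factors of ∂_1 are all 1, so H_0 = Z.
  H_1: rank ker ∂_1 − rank ∂_2 = (12 − 5) − 6 = 1, and the invariant factors of ∂_2 are all 1, so H_1 = Z.
  H_2: rank ker ∂_2 − rank ∂_3 = (6 − 6) − 0 = 0, and there is no ∂_3, so H_2 = 0.

As a check, the Euler characteristic is 6 − 12 + 6 = 0, which agrees with 1 − 1 + 0 = 0.
(K is a triangulation of the cylinder S^1 x I.)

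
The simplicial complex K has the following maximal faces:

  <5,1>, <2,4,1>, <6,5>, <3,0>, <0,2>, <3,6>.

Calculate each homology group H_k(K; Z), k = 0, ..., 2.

We work with the vertex ordering 0 < 1 < 2 < 3 < 4 < 5 < 6. The simplices of K, each written with vertices in increasing order, are:

  0-simplices (7): [0], [1], [2], [3], [4], [5], [6]
  1-simplices (8): [0,2], [0,3], [1,2], [1,4], [1,5], [2,4], [3,6], [5,6]
  2-simplices (1): [1,2,4]

so the chain groups are C_0 ≅ Z^7, C_1 ≅ Z^8, C_2 ≅ Z^1.

The boundary map ∂_1: C_1 → C_0 maps an edge to its endpoints' difference, ∂[p,q] = q − p.
As a 7×8 matrix over Z this has rank 6, with invariant factors (1,1,1,1,1,1).

∂_2: C_2 → C_1 sends each 2-simplex [p,q,r] to [q,r] − [p,r] + [p,q]. For instance
  ∂[1,2,4] = [2,4] − [1,4] + [1,2].
The resulting 8×1 matrix has rank 1, and its Smith normal form has invariant factors (1).

From H_k ≅ ker(∂_k) / im(∂_{k+1}) we obtain:

  H_0: rank C_0 − rank ∂_1 = 7 − 6 = 1, and the invariant factors of ∂_1 are all 1, so H_0 = Z.
  H_1: rank ker ∂_1 − rank ∂_2 = (8 − 6) − 1 = 1, and the invariant factors of ∂_2 are all 1, so H_1 = Z.
  H_2: rank ker ∂_2 − rank ∂_3 = (1 − 1) − 0 = 0, and there is no ∂_3, so H_2 = 0.

H_0 = Z,  H_1 = Z,  H_2 = 0.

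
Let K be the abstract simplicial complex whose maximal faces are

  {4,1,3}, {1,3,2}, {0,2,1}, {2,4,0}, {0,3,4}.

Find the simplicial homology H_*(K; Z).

Take the total order 0 < 1 < 2 < 3 < 4 on the vertex set. Then K (dimension 2) consists of the simplices:

  0-simplices (5): [0], [1], [2], [3], [4]
  1-simplices (10): [0,1], [0,2], [0,3], [0,4], [1,2], [1,3], [1,4], [2,3], [2,4], [3,4]
  2-simplices (5): [0,1,2], [0,2,4], [0,3,4], [1,2,3], [1,3,4]

Hence C_0 ≅ Z^5, C_1 ≅ Z^10, C_2 ≅ Z^5.

∂_1: C_1 → C_0 is given by ∂[p,q] = [q] − [p]. For instance
  ∂[1,3] = [3] − [1].
This gives a 5×10 integer matrix of rank 4; reducing to Smith normal form yields diagonal entries (1,1,1,1).

∂_2: C_2 → C_1 acts by ∂[p,q,r] = [q,r] − [p,r] + [p,q]. For instance
  ∂[0,3,4] = [3,4] − [0,4] + [0,3],
  ∂[1,3,4] = [3,4] − [1,4] + [1,3].
As a 10×5 matrix over Z this has rank 5, with invariant factors (1,1,1,1,1).

Reading off H_k = ker ∂_k / im ∂_{k+1}:

  H_0: rank C_0 − rank ∂_1 = 5 − 4 = 1, and the invariant factors of ∂_1 are all 1, so H_0 ≅ Z.
  H_1: rank ker ∂_1 − rank ∂_2 = (10 − 4) − 5 = 1, and the invariant factors of ∂_2 are all 1, so H_1 ≅ Z.
  H_2: rank ker ∂_2 − rank ∂_3 = (5 − 5) − 0 = 0, and there is no ∂_3, so H_2 ≅ 0.

H_0 = Z,  H_1 = Z,  H_2 = 0.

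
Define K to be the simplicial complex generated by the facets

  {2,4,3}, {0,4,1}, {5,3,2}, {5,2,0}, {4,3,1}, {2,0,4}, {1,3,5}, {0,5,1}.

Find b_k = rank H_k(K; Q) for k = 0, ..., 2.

b_0 = 1, b_1 = 0, b_2 = 1.

We work with the vertex ordering 0 < 1 < 2 < 3 < 4 < 5. The simplices of K, each written with vertices in increasing order, are:

  0-simplices (6): [0], [1], [2], [3], [4], [5]
  1-simplices (12): [0,1], [0,2], [0,4], [0,5], [1,3], [1,4], [1,5], [2,3], [2,4], [2,5], [3,4], [3,5]
  2-simplices (8): [0,1,4], [0,1,5], [0,2,4], [0,2,5], [1,3,4], [1,3,5], [2,3,4], [2,3,5]

giving chain groups C_0 ≅ Z^6, C_1 ≅ Z^12, C_2 ≅ Z^8.

∂_1: C_1 → C_0 maps an edge to its endpoints' difference, ∂[p,q] = q − p. For instance
  ∂[3,5] = [5] − [3].
The 6×12 boundary matrix has rank 5 and Smith normal form diag(1,1,1,1,1).

Boundary ∂_2: C_2 → C_1 sends each 2-simplex [p,q,r] to [q,r] − [p,r] + [p,q]. For instance
  ∂[2,3,4] = [3,4] − [2,4] + [2,3],
  ∂[2,3,5] = [3,5] − [2,5] + [2,3].
This gives a 12×8 integer matrix of rank 7; reducing to Smith normal form yields diagonal entries (1,1,1,1,1,1,1).

Now H_k = ker ∂_k / im ∂_{k+1}, so:

  H_0: rank C_0 − rank ∂_1 = 6 − 5 = 1, and the invariant factors of ∂_1 are all 1, so H_0 ≅ Z.
  H_1: rank ker ∂_1 − rank ∂_2 = (12 − 5) − 7 = 0, and the invariant factors of ∂_2 are all 1, so H_1 ≅ 0.
  H_2: rank ker ∂_2 − rank ∂_3 = (8 − 7) − 0 = 1, and there is no ∂_3, so H_2 ≅ Z.

As a check, the Euler characteristic is 6 − 12 + 8 = 2, which agrees with 1 − 0 + 1 = 2.
(K is a triangulation of the 2-sphere S^2.)

Hence the Betti numbers are b_0 = 1, b_1 = 0, b_2 = 1.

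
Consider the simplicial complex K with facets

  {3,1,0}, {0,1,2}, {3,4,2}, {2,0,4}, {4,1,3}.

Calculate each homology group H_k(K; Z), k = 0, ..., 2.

H_0 = Z,  H_1 = Z,  H_2 = 0.

Fix the vertex order 0 < 1 < 2 < 3 < 4 and write every simplex with vertices in increasing order. Then dim K = 2 and the simplices of K are:

  0-simplices (5): [0], [1], [2], [3], [4]
  1-simplices (10): [0,1], [0,2], [0,3], [0,4], [1,2], [1,3], [1,4], [2,3], [2,4], [3,4]
  2-simplices (5): [0,1,2], [0,1,3], [0,2,4], [1,3,4], [2,3,4]

Hence C_0 ≅ Z^5, C_1 ≅ Z^10, C_2 ≅ Z^5.

The boundary map ∂_1: C_1 → C_0 maps an edge to its endpoints' difference, ∂[p,q] = q − p. For instance
  ∂[0,1] = [1] − [0].
The 5×10 boundary matrix has rank 4 and Smith normal form diag(1,1,1,1).

The boundary map ∂_2: C_2 → C_1 maps a triangle to the signed sum of its edges. For instance
  ∂[1,3,4] = [3,4] − [1,4] + [1,3],
  ∂[0,1,3] = [1,3] − [0,3] + [0,1].
As a 10×5 matrix over Z this has rank 5, with invariant factors (1,1,1,1,1).

Reading off H_k = ker ∂_k / im ∂_{k+1}:

  H_0: rank C_0 − rank ∂_1 = 5 − 4 = 1, and the invariant factors of ∂_1 are all 1, so H_0 = Z.
  H_1: rank ker ∂_1 − rank ∂_2 = (10 − 4) − 5 = 1, and the invariant factors of ∂_2 are all 1, so H_1 = Z.
  H_2: rank ker ∂_2 − rank ∂_3 = (5 − 5) − 0 = 0, and there is no ∂_3, so H_2 = 0.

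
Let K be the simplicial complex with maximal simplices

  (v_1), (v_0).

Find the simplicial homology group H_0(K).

H_0 ≅ Z^2.

Order the vertices as v_0 < v_1. Listing each simplex with vertices in this order, K has dimension 0 with simplices:

  0-simplices (2): [v_0], [v_1]

so the chain groups are C_0 ≅ Z^2.

Now H_k = ker ∂_k / im ∂_{k+1}, so:

  H_0: rank C_0 − rank ∂_1 = 2 − 0 = 2, and there is no ∂_1, so H_0 = Z^2.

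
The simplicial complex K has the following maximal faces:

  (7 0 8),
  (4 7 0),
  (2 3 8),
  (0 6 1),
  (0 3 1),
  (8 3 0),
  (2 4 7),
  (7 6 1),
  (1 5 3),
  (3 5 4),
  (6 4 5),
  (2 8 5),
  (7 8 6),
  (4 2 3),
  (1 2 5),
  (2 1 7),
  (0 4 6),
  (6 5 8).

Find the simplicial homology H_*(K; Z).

H_0 = Z,  H_1 = Z ⊕ Z/2Z,  H_2 = 0.

Take the total order 0 < 1 < 2 < 3 < 4 < 5 < 6 < 7 < 8 on the vertex set. Then K (dimension 2) consists of the simplices:

  0-simplices (9): [0], [1], [2], [3], [4], [5], [6], [7], [8]
  1-simplices (27): (27 of them)
  2-simplices (18): [0,1,3], [0,1,6], [0,3,8], [0,4,6], [0,4,7], [0,7,8], [1,2,5], [1,2,7], [1,3,5], [1,6,7], [2,3,4], [2,3,8], [2,4,7], [2,5,8], [3,4,5], [4,5,6], [5,6,8], [6,7,8]

giving chain groups C_0 ≅ Z^9, C_1 ≅ Z^27, C_2 ≅ Z^18.

The boundary map ∂_1: C_1 → C_0 is given by ∂[p,q] = [q] − [p].
The resulting 9×27 matrix has rank 8, and its Smith normal form has invariant factors (1,1,1,1,1,1,1,1).

The boundary map ∂_2: C_2 → C_1 maps a triangle to the signed sum of its edges. For instance
  ∂[0,4,7] = [4,7] − [0,7] + [0,4],
  ∂[1,6,7] = [6,7] − [1,7] + [1,6].
The resulting 27×18 matrix has rank 18, and its Smith normal form has invariant factors (1,1,1,1,1,1,1,1,1,1,1,1,1,1,1,1,1,2).

Reading off H_k = ker ∂_k / im ∂_{k+1}:

  H_0: rank C_0 − rank ∂_1 = 9 − 8 = 1, and the invariant factors of ∂_1 are all 1, so H_0 = Z.
  H_1: rank ker ∂_1 − rank ∂_2 = (27 − 8) − 18 = 1, and ∂_2 has invariant factor 2 > 1, so H_1 = Z ⊕ Z/2Z.
  H_2: rank ker ∂_2 − rank ∂_3 = (18 − 18) − 0 = 0, and there is no ∂_3, so H_2 = 0.

As a check, the Euler characteristic is 9 − 27 + 18 = 0, which agrees with 1 − 1 + 0 = 0.
(K is a triangulation of the Klein bottle.)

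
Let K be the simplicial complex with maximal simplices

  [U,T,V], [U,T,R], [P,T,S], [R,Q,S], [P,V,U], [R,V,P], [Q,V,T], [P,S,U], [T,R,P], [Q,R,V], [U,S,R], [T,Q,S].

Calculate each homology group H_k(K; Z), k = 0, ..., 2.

H_0 = Z,  H_1 = Z/2Z,  H_2 = 0.

Order the vertices as P < Q < R < S < T < U < V. Listing each simplex with vertices in this order, K has dimension 2 with simplices:

  0-simplices (7): P, Q, R, S, T, U, V
  1-simplices (18): PR, PS, PT, PU, PV, QR, QS, QT, QV, RS, RT, RU, RV, ST, SU, TU, TV, UV
  2-simplices (12): PRT, PRV, PST, PSU, PUV, QRS, QRV, QST, QTV, RSU, RTU, TUV

Hence C_0 ≅ Z^7, C_1 ≅ Z^18, C_2 ≅ Z^12.

Boundary ∂_1: C_1 → C_0 maps an edge to its endpoints' difference, ∂[p,q] = q − p. For instance
  ∂QV = V − Q.
The resulting 7×18 matrix has rank 6, and its Smith normal form has invariant factors (1,1,1,1,1,1).

The boundary map ∂_2: C_2 → C_1 maps a triangle to the signed sum of its edges. For instance
  ∂PRT = RT − PT + PR,
  ∂RTU = TU − RU + RT.
As a 18×12 matrix over Z this has rank 12, with invariant factors (1,1,1,1,1,1,1,1,1,1,1,2).

Reading off H_k = ker ∂_k / im ∂_{k+1}:

  H_0: rank C_0 − rank ∂_1 = 7 − 6 = 1, and the invariant factors of ∂_1 are all 1, so H_0 ≅ Z.
  H_1: rank ker ∂_1 − rank ∂_2 = (18 − 6) − 12 = 0, and ∂_2 has invariant factor 2 > 1, so H_1 ≅ Z/2Z.
  H_2: rank ker ∂_2 − rank ∂_3 = (12 − 12) − 0 = 0, and there is no ∂_3, so H_2 ≅ 0.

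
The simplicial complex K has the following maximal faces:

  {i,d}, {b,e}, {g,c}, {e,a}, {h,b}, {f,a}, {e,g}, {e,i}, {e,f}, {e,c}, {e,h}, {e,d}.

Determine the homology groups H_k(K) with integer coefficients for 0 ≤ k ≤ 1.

Order the vertices as a < b < c < d < e < f < g < h < i. Listing each simplex with vertices in this order, K has dimension 1 with simplices:

  0-simplices (9): a, b, c, d, e, f, g, h, i
  1-simplices (12): ae, af, be, bh, ce, cg, de, di, ef, eg, eh, ei

so the chain groups are C_0 ≅ Z^9, C_1 ≅ Z^12.

The boundary map ∂_1: C_1 → C_0 maps an edge to its endpoints' difference, ∂[p,q] = q − p.
The resulting 9×12 matrix has rank 8, and its Smith normal form has invariant factors (1,1,1,1,1,1,1,1).

Reading off H_k = ker ∂_k / im ∂_{k+1}:

  H_0: rank C_0 − rank ∂_1 = 9 − 8 = 1, and the invariant factors of ∂_1 are all 1, so H_0 ≅ Z.
  H_1: rank ker ∂_1 − rank ∂_2 = (12 − 8) − 0 = 4, and there is no ∂_2, so H_1 ≅ Z^4.

H_0 = Z,  H_1 = Z^4.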